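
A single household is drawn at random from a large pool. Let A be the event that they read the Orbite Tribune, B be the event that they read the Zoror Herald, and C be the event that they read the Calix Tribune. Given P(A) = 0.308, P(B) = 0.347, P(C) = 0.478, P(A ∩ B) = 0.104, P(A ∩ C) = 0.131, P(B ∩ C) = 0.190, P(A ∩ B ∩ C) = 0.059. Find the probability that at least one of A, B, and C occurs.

Inclusion–exclusion gives
P(A ∪ B ∪ C) = 0.308 + 0.347 + 0.478 − 0.104 − 0.131 − 0.190 + 0.059 = 0.767

0.767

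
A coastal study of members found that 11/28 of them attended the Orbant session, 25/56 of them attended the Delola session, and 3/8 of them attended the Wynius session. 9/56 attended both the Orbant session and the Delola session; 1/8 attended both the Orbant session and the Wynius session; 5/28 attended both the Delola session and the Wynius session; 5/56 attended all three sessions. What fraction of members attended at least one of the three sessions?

47/56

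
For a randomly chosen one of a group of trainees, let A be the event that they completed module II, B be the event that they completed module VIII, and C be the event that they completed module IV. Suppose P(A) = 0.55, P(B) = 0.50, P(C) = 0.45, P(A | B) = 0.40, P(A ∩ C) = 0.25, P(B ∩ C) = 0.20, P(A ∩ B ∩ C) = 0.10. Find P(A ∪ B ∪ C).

0.95

P(A ∩ B) = P(B)·P(A|B) = 0.50 × 0.40 = 0.20
By inclusion-exclusion,
P(A ∪ B ∪ C) = 0.55 + 0.50 + 0.45 − 0.20 − 0.25 − 0.20 + 0.10 = 0.95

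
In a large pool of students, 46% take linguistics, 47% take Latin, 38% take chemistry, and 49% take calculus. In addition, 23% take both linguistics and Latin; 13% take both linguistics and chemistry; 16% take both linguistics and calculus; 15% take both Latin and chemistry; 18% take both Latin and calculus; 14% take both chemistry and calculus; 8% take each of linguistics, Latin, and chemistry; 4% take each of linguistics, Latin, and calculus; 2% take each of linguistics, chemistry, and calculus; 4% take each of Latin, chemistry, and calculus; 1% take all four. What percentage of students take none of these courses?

2%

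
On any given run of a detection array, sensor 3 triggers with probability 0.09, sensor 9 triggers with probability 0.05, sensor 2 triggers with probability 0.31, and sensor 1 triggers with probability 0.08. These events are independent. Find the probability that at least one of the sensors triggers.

Independence gives P(none) = ∏(1 − pᵢ).
P(none) = (1 − 0.09) × (1 − 0.05) × (1 − 0.31) × (1 − 0.08) = 0.91 × 0.95 × 0.69 × 0.92 = 0.5487846
P(at least one) = 1 − 0.5487846 = 0.4512154

0.4512154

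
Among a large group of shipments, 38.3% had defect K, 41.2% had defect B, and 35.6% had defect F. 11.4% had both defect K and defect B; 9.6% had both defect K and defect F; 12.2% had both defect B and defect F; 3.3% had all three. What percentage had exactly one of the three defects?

Using the inclusion–exclusion count for exactly one event:
P(exactly one) = 38.3 + 41.2 + 35.6 − 2·11.4 − 2·9.6 − 2·12.2 + 3·3.3 = 58.6%

58.6%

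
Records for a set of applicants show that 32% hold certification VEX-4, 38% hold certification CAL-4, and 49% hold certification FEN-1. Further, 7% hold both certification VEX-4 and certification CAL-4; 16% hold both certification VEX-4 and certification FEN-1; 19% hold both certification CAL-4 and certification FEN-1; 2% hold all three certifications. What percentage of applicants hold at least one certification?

By inclusion–exclusion:
P(at least one) = 32 + 38 + 49 − 7 − 16 − 19 + 2 = 79%

79%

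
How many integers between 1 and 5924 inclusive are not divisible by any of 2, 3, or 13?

1823

Apply inclusion-exclusion:
2962 + 1974 + 455 − 987 − 227 − 151 + 75 = 4101
5924 − 4101 = 1823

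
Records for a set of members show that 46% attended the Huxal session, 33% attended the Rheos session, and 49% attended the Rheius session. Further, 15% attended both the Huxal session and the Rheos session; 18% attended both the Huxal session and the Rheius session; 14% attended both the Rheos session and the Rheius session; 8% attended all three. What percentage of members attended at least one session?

89%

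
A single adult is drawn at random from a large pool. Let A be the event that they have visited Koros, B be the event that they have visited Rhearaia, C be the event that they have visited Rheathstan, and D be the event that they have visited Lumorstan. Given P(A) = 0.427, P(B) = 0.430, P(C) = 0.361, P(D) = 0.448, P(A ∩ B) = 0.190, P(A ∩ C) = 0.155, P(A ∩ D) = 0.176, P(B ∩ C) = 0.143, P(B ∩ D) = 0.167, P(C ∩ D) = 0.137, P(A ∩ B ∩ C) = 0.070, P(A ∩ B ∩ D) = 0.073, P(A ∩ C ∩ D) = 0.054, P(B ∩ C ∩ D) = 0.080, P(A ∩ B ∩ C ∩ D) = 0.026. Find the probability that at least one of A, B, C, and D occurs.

Inclusion–exclusion gives
P(A ∪ B ∪ C ∪ D) = 0.427 + 0.430 + 0.361 + 0.448 − 0.190 − 0.155 − 0.176 − 0.143 − 0.167 − 0.137 + 0.070 + 0.073 + 0.054 + 0.080 − 0.026 = 0.949

0.949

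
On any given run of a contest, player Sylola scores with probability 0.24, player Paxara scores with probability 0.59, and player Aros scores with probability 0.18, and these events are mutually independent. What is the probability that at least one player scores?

0.744488

P(none) = (1 − 0.24) × (1 − 0.59) × (1 − 0.18) = 0.76 × 0.41 × 0.82 = 0.255512
P(at least one) = 1 − 0.255512 = 0.744488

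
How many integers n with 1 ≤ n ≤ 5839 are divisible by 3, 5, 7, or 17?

3325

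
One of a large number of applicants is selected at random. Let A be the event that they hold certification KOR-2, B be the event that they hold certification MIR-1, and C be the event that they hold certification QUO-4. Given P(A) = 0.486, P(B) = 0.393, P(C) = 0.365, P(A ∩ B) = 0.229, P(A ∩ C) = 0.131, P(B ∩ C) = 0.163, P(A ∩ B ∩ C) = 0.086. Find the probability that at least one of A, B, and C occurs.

0.807

By inclusion-exclusion,
P(A ∪ B ∪ C) = 0.486 + 0.393 + 0.365 − 0.229 − 0.131 − 0.163 + 0.086 = 0.807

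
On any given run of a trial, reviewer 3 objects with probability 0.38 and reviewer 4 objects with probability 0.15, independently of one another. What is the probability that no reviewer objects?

0.527

Since the events are independent, P(none) is the product of the individual non-occurrence probabilities.
P(none) = (1 − 0.38) × (1 − 0.15) = 0.62 × 0.85 = 0.527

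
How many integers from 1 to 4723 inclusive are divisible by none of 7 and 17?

Inclusion–exclusion gives
⌊4723/7⌋ + ⌊4723/17⌋ − ⌊4723/119⌋ = 674 + 277 − 39 = 912
4723 − 912 = 3811

3811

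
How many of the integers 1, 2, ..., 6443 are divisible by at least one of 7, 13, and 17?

1645

By inclusion–exclusion:
920 + 495 + 379 − 70 − 54 − 29 + 4 = 1645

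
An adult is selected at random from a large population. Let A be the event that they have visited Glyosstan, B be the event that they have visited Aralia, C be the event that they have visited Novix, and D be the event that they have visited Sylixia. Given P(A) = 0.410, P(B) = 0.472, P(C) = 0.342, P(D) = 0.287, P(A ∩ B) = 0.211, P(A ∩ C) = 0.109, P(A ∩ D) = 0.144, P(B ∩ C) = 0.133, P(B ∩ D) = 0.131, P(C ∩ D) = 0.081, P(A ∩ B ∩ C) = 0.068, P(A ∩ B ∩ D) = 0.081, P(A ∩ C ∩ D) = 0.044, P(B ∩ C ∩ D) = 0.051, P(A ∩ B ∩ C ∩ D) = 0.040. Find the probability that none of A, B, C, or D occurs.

P(A ∪ B ∪ C ∪ D) = 0.410 + 0.472 + 0.342 + 0.287 − 0.211 − 0.109 − 0.144 − 0.133 − 0.131 − 0.081 + 0.068 + 0.081 + 0.044 + 0.051 − 0.040 = 0.906
P(none) = 1 − 0.906 = 0.094

0.094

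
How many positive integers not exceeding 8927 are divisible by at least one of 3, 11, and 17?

3834

By inclusion–exclusion:
floor(8927/3) + floor(8927/11) + floor(8927/17) − floor(8927/33) − floor(8927/51) − floor(8927/187) + floor(8927/561) = 2975 + 811 + 525 − 270 − 175 − 47 + 15 = 3834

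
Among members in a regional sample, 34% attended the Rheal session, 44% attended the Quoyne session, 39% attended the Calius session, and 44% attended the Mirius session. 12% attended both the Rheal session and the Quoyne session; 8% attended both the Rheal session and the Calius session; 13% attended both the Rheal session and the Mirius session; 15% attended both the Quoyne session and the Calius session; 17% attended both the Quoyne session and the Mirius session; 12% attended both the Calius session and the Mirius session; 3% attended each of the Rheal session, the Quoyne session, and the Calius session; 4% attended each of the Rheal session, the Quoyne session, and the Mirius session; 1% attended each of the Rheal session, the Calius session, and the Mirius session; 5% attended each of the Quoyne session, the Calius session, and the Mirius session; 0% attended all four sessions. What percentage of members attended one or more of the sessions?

97%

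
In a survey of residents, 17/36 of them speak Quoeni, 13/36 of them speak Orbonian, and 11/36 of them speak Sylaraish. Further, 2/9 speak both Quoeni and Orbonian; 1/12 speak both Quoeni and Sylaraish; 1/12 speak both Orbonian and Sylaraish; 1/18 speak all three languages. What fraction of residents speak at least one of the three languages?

By inclusion-exclusion,
P(union) = 17/36 + 13/36 + 11/36 − 2/9 − 1/12 − 1/12 + 1/18 = 29/36

29/36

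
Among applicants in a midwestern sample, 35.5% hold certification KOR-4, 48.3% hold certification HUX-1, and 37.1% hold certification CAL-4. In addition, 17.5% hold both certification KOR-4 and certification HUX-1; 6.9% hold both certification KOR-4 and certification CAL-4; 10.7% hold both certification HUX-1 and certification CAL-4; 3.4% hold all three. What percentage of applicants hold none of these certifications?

10.8%

P(union) = 35.5 + 48.3 + 37.1 − 17.5 − 6.9 − 10.7 + 3.4 = 89.2%
P(none) = 100% − 89.2% = 10.8%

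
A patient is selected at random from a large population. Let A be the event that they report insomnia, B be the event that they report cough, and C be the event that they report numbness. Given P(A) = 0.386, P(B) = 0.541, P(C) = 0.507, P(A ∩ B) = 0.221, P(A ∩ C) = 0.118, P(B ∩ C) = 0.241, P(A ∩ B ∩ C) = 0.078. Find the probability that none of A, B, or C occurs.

0.068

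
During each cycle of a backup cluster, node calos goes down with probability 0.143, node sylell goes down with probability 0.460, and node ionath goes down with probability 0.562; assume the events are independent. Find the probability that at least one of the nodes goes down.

0.79730236

P(none) = (1 − 0.143) × (1 − 0.460) × (1 − 0.562) = 0.857 × 0.540 × 0.438 = 0.20269764
P(at least one) = 1 − 0.20269764 = 0.79730236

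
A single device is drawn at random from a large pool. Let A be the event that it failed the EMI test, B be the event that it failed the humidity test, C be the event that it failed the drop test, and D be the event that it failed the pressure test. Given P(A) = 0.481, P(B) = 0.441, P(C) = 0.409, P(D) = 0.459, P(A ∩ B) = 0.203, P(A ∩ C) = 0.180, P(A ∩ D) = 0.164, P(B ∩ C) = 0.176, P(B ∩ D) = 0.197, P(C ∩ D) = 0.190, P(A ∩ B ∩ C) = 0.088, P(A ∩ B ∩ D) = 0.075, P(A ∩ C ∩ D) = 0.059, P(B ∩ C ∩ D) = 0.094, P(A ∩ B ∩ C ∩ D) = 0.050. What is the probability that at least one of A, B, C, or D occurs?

Apply inclusion-exclusion:
P(A ∪ B ∪ C ∪ D) = 0.481 + 0.441 + 0.409 + 0.459 − 0.203 − 0.180 − 0.164 − 0.176 − 0.197 − 0.190 + 0.088 + 0.075 + 0.059 + 0.094 − 0.050 = 0.946

0.946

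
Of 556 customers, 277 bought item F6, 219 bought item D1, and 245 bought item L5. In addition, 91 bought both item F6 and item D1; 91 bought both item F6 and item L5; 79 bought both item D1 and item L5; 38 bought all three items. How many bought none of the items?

N(≥1) = 277 + 219 + 245 − 91 − 91 − 79 + 38 = 518
None: 556 − 518 = 38

38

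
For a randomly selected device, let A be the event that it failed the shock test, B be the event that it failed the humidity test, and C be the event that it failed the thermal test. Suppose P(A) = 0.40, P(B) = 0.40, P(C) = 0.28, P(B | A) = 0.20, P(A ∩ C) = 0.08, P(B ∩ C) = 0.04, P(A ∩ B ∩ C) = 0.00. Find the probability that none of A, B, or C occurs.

0.12

P(A ∩ B) = P(A)·P(B|A) = 0.40 × 0.20 = 0.08
By inclusion-exclusion,
P(A ∪ B ∪ C) = 0.40 + 0.40 + 0.28 − 0.08 − 0.08 − 0.04 + 0.00 = 0.88
P(none) = 1 − 0.88 = 0.12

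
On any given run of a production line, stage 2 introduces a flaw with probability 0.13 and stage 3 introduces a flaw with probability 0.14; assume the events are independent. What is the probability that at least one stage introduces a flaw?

Since the events are independent, P(none) is the product of the individual non-occurrence probabilities.
P(none) = (1 − 0.13) × (1 − 0.14) = 0.87 × 0.86 = 0.7482
P(at least one) = 1 − 0.7482 = 0.2518

0.2518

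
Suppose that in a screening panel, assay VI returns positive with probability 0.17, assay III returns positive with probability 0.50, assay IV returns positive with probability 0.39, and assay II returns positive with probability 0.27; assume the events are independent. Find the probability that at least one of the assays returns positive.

0.8152005

P(none) = (1 − 0.17) × (1 − 0.50) × (1 − 0.39) × (1 − 0.27) = 0.83 × 0.50 × 0.61 × 0.73 = 0.1847995
P(at least one) = 1 − 0.1847995 = 0.8152005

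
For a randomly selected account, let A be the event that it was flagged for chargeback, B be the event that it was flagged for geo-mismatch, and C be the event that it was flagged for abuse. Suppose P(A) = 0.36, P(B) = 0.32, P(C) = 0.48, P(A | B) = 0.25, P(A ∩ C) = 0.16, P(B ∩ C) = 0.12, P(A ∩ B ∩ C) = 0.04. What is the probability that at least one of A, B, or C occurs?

P(A ∩ B) = P(B)·P(A|B) = 0.32 × 0.25 = 0.08
By inclusion-exclusion,
P(A ∪ B ∪ C) = 0.36 + 0.32 + 0.48 − 0.08 − 0.16 − 0.12 + 0.04 = 0.84

0.84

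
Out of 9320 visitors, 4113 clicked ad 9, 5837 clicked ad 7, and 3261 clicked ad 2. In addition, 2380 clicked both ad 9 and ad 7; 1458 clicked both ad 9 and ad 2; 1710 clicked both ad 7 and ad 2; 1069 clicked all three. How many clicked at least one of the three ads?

Inclusion–exclusion gives
N(≥1) = 4113 + 5837 + 3261 − 2380 − 1458 − 1710 + 1069 = 8732

8732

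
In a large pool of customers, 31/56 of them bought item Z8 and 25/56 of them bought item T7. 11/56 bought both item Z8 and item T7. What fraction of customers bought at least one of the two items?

P(at least one) = 31/56 + 25/56 − 11/56 = 45/56

45/56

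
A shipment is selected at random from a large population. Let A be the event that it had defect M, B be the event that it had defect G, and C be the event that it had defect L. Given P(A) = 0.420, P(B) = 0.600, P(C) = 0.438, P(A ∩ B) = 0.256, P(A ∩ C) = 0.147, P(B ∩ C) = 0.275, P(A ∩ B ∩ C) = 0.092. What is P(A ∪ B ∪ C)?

0.872

By inclusion–exclusion:
P(A ∪ B ∪ C) = 0.420 + 0.600 + 0.438 − 0.256 − 0.147 − 0.275 + 0.092 = 0.872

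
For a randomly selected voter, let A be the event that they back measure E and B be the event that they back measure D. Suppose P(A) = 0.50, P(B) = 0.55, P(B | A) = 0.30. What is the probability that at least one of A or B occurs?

0.90

P(A ∩ B) = P(A)·P(B|A) = 0.50 × 0.30 = 0.15
P(A ∪ B) = 0.50 + 0.55 − 0.15 = 0.90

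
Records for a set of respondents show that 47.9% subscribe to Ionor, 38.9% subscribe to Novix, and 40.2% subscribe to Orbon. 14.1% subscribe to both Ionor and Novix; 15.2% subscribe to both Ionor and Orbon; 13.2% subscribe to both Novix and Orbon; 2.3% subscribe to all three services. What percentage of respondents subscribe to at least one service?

Inclusion–exclusion gives
P(union) = 47.9 + 38.9 + 40.2 − 14.1 − 15.2 − 13.2 + 2.3 = 86.8%

86.8%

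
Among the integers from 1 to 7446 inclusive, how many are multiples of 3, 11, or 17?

Inclusion–exclusion gives
⌊7446/3⌋ + ⌊7446/11⌋ + ⌊7446/17⌋ − ⌊7446/33⌋ − ⌊7446/51⌋ − ⌊7446/187⌋ + ⌊7446/561⌋ = 2482 + 676 + 438 − 225 − 146 − 39 + 13 = 3199

3199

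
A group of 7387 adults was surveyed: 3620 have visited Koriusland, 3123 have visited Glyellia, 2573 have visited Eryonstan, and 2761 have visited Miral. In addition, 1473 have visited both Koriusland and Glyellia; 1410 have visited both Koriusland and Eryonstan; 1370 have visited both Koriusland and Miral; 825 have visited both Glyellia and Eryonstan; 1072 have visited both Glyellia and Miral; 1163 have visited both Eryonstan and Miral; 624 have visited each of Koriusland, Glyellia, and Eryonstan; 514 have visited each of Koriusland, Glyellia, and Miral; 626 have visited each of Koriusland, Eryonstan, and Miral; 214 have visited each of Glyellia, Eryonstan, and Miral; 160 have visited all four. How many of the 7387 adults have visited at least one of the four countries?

6582

|union| = 3620 + 3123 + 2573 + 2761 − 1473 − 1410 − 1370 − 825 − 1072 − 1163 + 624 + 514 + 626 + 214 − 160 = 6582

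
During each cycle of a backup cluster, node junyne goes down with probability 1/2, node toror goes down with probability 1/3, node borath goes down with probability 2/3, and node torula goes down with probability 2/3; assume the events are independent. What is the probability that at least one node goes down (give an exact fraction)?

P(none) = (1 − 1/2) × (1 − 1/3) × (1 − 2/3) × (1 − 2/3) = 1/2 × 2/3 × 1/3 × 1/3 = 1/27
P(at least one) = 1 − 1/27 = 26/27

26/27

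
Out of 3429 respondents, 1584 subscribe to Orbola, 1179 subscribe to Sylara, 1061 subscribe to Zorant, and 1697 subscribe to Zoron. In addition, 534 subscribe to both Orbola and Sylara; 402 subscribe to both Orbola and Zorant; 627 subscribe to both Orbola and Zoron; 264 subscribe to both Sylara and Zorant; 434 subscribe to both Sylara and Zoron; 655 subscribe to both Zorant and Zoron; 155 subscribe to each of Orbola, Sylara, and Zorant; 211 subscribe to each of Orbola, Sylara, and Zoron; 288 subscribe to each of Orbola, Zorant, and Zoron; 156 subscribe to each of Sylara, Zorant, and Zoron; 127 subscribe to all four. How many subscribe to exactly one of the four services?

By inclusion–exclusion (exactly-one form):
N(exactly one) = 1584 + 1179 + 1061 + 1697 − 2·534 − 2·402 − 2·627 − 2·264 − 2·434 − 2·655 + 3·155 + 3·211 + 3·288 + 3·156 − 4·127 = 1611

1611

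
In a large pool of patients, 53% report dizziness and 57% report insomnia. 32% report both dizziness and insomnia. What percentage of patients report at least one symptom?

78%

Inclusion–exclusion gives
P(union) = 53 + 57 − 32 = 78%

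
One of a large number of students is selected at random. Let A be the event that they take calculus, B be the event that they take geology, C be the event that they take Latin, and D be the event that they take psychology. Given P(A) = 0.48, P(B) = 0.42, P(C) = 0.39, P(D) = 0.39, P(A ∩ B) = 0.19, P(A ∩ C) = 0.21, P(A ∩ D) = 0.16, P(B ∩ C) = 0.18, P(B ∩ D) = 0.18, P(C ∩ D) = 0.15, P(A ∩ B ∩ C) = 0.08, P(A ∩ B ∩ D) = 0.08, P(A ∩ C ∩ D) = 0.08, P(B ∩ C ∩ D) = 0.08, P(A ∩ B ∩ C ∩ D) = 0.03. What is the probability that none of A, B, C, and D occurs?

0.10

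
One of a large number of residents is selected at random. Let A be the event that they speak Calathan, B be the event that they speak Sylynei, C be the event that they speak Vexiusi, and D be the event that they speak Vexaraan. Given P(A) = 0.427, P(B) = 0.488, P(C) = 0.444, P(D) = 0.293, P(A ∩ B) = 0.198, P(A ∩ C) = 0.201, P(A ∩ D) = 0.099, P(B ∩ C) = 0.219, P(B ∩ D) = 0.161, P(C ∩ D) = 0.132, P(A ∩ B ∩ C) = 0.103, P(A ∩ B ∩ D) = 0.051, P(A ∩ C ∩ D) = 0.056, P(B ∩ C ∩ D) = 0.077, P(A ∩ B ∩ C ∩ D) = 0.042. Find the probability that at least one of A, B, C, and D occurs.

0.887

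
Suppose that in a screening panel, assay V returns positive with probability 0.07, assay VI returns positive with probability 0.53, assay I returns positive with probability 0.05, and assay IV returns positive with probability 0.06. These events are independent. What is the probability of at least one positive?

P(none) = (1 − 0.07) × (1 − 0.53) × (1 − 0.05) × (1 − 0.06) = 0.93 × 0.47 × 0.95 × 0.94 = 0.3903303
P(at least one) = 1 − 0.3903303 = 0.6096697

0.6096697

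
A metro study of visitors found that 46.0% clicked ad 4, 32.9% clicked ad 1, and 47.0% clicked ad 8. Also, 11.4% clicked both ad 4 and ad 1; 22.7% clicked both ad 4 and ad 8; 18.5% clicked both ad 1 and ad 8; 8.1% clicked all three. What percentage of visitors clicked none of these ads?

18.6%

Apply inclusion-exclusion:
P(at least one) = 46.0 + 32.9 + 47.0 − 11.4 − 22.7 − 18.5 + 8.1 = 81.4%
P(none) = 100% − 81.4% = 18.6%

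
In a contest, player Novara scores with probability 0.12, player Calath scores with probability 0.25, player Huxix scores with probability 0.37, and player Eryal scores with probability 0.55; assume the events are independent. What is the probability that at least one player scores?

0.81289

P(none) = (1 − 0.12) × (1 − 0.25) × (1 − 0.37) × (1 − 0.55) = 0.88 × 0.75 × 0.63 × 0.45 = 0.18711
P(at least one) = 1 − 0.18711 = 0.81289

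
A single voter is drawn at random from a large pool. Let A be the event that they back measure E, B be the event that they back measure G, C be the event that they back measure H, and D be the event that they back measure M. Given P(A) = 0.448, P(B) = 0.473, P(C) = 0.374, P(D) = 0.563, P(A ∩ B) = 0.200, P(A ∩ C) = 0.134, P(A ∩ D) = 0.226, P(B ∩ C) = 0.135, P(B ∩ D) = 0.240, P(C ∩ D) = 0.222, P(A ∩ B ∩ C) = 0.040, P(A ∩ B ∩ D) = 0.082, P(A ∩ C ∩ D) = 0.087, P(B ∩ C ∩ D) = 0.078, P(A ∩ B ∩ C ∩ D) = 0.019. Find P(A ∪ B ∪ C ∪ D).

By inclusion-exclusion,
P(A ∪ B ∪ C ∪ D) = 0.448 + 0.473 + 0.374 + 0.563 − 0.200 − 0.134 − 0.226 − 0.135 − 0.240 − 0.222 + 0.040 + 0.082 + 0.087 + 0.078 − 0.019 = 0.969

0.969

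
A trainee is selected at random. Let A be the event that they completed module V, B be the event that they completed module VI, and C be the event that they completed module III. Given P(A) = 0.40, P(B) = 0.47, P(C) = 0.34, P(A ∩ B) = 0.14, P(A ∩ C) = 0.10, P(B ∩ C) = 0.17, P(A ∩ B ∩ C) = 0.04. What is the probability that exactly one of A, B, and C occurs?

0.51

Using the inclusion–exclusion count for exactly one event:
P(exactly one) = 0.40 + 0.47 + 0.34 − 2·0.14 − 2·0.10 − 2·0.17 + 3·0.04 = 0.51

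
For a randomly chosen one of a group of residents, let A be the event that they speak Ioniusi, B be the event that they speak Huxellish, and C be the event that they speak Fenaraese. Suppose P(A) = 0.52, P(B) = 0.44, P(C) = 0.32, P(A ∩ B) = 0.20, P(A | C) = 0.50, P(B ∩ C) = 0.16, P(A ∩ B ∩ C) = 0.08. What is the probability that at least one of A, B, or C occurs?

0.84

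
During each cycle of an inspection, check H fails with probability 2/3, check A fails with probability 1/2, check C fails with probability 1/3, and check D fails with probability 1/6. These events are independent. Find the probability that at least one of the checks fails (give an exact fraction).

Since the events are independent, P(none) is the product of the individual non-occurrence probabilities.
P(none) = (1 − 2/3) × (1 − 1/2) × (1 − 1/3) × (1 − 1/6) = 1/3 × 1/2 × 2/3 × 5/6 = 5/54
P(at least one) = 1 − 5/54 = 49/54

49/54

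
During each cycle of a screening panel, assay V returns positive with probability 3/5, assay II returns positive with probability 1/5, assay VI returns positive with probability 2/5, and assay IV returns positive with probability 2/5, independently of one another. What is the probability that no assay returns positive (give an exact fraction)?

P(none) = (1 − 3/5) × (1 − 1/5) × (1 − 2/5) × (1 − 2/5) = 2/5 × 4/5 × 3/5 × 3/5 = 72/625

72/625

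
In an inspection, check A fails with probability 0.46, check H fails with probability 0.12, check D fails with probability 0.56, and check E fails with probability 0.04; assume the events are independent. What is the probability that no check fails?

0.20072448

Since the events are independent, P(none) is the product of the individual non-occurrence probabilities.
P(none) = (1 − 0.46) × (1 − 0.12) × (1 − 0.56) × (1 − 0.04) = 0.54 × 0.88 × 0.44 × 0.96 = 0.20072448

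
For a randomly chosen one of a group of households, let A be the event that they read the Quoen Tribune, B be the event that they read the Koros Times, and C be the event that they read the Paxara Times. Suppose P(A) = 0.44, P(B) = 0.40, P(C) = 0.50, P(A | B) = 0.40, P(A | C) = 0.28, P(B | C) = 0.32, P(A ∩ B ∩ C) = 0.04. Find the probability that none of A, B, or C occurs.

P(A ∩ B) = P(B)·P(A|B) = 0.40 × 0.40 = 0.16
P(A ∩ C) = P(C)·P(A|C) = 0.50 × 0.28 = 0.14
P(B ∩ C) = P(C)·P(B|C) = 0.50 × 0.32 = 0.16
By inclusion-exclusion,
P(A ∪ B ∪ C) = 0.44 + 0.40 + 0.50 − 0.16 − 0.14 − 0.16 + 0.04 = 0.92
P(none) = 1 − 0.92 = 0.08

0.08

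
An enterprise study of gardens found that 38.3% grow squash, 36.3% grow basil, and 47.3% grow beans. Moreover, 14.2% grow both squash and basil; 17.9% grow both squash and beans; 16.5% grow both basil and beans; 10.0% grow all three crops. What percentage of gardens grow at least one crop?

83.3%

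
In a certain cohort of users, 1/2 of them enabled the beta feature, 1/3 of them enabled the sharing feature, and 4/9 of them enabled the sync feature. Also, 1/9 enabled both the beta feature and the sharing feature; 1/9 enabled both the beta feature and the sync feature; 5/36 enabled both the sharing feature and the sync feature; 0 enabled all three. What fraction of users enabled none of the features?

P(union) = 1/2 + 1/3 + 4/9 − 1/9 − 1/9 − 5/36 + 0 = 11/12
P(none) = 1 − 11/12 = 1/12

1/12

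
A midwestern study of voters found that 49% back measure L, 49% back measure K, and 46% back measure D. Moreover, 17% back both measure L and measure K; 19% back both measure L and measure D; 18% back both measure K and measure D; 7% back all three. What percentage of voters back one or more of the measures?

97%

P(at least one) = 49 + 49 + 46 − 17 − 19 − 18 + 7 = 97%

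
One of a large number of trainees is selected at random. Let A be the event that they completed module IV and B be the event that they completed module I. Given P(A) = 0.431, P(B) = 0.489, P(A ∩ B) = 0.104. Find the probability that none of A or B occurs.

P(A ∪ B) = 0.431 + 0.489 − 0.104 = 0.816
P(none) = 1 − 0.816 = 0.184

0.184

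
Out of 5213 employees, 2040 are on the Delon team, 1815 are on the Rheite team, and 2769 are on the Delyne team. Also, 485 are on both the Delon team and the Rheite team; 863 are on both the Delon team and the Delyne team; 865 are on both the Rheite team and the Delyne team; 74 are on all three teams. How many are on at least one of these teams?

|union| = 2040 + 1815 + 2769 − 485 − 863 − 865 + 74 = 4485

4485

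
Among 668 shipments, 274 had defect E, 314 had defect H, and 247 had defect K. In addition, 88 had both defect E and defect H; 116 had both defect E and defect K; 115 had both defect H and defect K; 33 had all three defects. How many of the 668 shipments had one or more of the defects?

549

Inclusion–exclusion gives
|union| = 274 + 314 + 247 − 88 − 116 − 115 + 33 = 549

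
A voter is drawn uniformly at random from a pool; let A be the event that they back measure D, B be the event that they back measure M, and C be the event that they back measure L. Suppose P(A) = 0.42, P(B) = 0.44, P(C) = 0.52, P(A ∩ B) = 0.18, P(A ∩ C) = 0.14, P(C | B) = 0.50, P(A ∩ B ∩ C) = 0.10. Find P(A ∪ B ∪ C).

P(B ∩ C) = P(B)·P(C|B) = 0.44 × 0.50 = 0.22
P(A ∪ B ∪ C) = 0.42 + 0.44 + 0.52 − 0.18 − 0.14 − 0.22 + 0.10 = 0.94

0.94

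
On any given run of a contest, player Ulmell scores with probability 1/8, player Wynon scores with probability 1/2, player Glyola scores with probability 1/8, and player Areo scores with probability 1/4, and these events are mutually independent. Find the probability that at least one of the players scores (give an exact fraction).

Since the events are independent, P(none) is the product of the individual non-occurrence probabilities.
P(none) = (1 − 1/8) × (1 − 1/2) × (1 − 1/8) × (1 − 1/4) = 7/8 × 1/2 × 7/8 × 3/4 = 147/512
P(at least one) = 1 − 147/512 = 365/512

365/512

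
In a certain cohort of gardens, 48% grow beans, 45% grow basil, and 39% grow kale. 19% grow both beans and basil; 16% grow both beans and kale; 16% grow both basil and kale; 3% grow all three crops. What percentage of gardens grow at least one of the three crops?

84%

Apply inclusion-exclusion:
P(at least one) = 48 + 45 + 39 − 19 − 16 − 16 + 3 = 84%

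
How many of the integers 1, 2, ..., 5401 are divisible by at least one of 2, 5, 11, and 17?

By inclusion–exclusion:
⌊5401/2⌋ + ⌊5401/5⌋ + ⌊5401/11⌋ + ⌊5401/17⌋ − ⌊5401/10⌋ − ⌊5401/22⌋ − ⌊5401/34⌋ − ⌊5401/55⌋ − ⌊5401/85⌋ − ⌊5401/187⌋ + ⌊5401/110⌋ + ⌊5401/170⌋ + ⌊5401/374⌋ + ⌊5401/935⌋ − ⌊5401/1870⌋ = 2700 + 1080 + 491 + 317 − 540 − 245 − 158 − 98 − 63 − 28 + 49 + 31 + 14 + 5 − 2 = 3553

3553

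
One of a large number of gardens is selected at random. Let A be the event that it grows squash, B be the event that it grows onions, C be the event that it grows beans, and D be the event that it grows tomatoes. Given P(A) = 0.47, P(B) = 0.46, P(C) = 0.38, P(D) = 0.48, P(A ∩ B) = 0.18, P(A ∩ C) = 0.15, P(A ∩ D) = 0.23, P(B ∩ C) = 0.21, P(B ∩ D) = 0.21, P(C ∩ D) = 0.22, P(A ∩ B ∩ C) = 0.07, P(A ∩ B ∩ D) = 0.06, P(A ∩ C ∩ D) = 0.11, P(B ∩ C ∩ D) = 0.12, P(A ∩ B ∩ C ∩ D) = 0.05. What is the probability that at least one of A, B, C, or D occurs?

0.90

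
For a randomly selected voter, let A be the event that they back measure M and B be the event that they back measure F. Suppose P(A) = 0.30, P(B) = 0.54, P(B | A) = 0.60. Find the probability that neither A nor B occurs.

0.34

P(A ∩ B) = P(A)·P(B|A) = 0.30 × 0.60 = 0.18
Using inclusion–exclusion:
P(A ∪ B) = 0.30 + 0.54 − 0.18 = 0.66
P(none) = 1 − 0.66 = 0.34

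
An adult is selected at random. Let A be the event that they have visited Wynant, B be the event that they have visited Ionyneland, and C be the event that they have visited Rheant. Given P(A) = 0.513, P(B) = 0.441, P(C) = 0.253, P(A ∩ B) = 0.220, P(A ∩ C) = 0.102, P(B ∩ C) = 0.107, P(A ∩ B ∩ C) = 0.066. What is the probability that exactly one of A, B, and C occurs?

0.547

P(exactly one) = 0.513 + 0.441 + 0.253 − 2·0.220 − 2·0.102 − 2·0.107 + 3·0.066 = 0.547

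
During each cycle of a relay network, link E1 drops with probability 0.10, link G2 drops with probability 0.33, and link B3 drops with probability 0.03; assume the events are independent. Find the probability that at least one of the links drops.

0.41509

Since the events are independent, P(none) is the product of the individual non-occurrence probabilities.
P(none) = (1 − 0.10) × (1 − 0.33) × (1 − 0.03) = 0.90 × 0.67 × 0.97 = 0.58491
P(at least one) = 1 − 0.58491 = 0.41509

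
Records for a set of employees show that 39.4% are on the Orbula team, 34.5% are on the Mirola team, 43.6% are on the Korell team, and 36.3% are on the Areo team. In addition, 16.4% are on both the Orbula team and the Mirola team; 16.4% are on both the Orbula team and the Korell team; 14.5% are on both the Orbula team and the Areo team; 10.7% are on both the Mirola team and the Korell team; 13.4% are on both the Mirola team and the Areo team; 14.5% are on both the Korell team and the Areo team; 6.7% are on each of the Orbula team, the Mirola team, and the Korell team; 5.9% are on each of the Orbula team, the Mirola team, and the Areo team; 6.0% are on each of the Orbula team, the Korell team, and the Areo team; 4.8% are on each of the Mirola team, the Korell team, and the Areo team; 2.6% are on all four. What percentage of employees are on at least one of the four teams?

88.7%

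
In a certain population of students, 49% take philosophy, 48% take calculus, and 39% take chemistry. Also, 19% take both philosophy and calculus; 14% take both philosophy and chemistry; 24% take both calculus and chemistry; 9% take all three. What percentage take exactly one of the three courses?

By inclusion–exclusion (exactly-one form):
P(exactly one) = 49 + 48 + 39 − 2·19 − 2·14 − 2·24 + 3·9 = 49%

49%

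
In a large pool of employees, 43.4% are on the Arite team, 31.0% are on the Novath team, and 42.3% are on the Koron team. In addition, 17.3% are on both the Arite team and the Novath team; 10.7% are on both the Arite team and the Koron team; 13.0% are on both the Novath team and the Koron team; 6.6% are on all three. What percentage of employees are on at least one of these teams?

Inclusion–exclusion gives
P(≥1) = 43.4 + 31.0 + 42.3 − 17.3 − 10.7 − 13.0 + 6.6 = 82.3%

82.3%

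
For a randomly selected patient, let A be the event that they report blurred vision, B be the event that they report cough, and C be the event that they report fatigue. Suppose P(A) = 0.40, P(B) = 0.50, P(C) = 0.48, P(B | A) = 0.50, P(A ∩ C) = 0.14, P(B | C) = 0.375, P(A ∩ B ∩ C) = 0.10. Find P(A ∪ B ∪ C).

P(A ∩ B) = P(A)·P(B|A) = 0.40 × 0.50 = 0.20
P(B ∩ C) = P(C)·P(B|C) = 0.48 × 0.375 = 0.18
Apply inclusion-exclusion:
P(A ∪ B ∪ C) = 0.40 + 0.50 + 0.48 − 0.20 − 0.14 − 0.18 + 0.10 = 0.96

0.96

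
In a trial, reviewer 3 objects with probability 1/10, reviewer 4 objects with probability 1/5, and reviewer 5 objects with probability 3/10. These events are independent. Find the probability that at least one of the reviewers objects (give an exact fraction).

Independence gives P(none) = ∏(1 − pᵢ).
P(none) = (1 − 1/10) × (1 − 1/5) × (1 − 3/10) = 9/10 × 4/5 × 7/10 = 63/125
P(at least one) = 1 − 63/125 = 62/125

62/125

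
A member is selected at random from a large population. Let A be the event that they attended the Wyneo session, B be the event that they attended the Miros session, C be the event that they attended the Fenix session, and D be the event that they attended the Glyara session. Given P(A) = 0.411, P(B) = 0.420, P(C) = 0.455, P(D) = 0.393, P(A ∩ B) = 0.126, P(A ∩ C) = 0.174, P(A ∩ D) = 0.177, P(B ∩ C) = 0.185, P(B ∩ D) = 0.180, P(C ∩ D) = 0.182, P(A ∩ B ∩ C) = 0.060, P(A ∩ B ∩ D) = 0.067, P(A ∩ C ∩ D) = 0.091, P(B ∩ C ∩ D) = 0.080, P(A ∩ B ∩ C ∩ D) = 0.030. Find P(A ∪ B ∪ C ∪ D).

Using inclusion–exclusion:
P(A ∪ B ∪ C ∪ D) = 0.411 + 0.420 + 0.455 + 0.393 − 0.126 − 0.174 − 0.177 − 0.185 − 0.180 − 0.182 + 0.060 + 0.067 + 0.091 + 0.080 − 0.030 = 0.923

0.923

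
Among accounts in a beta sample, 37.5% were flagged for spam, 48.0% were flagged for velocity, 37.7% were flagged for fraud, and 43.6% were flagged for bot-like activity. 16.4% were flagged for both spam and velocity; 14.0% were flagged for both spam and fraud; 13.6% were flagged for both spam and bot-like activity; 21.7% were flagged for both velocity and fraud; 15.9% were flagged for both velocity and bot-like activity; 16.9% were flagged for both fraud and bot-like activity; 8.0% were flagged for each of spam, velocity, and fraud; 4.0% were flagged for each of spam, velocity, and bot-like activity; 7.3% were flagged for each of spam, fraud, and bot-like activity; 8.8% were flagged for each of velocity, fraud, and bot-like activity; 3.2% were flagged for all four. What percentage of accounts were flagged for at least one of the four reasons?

93.2%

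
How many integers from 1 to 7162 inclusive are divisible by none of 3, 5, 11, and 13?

By inclusion-exclusion,
⌊7162/3⌋ + ⌊7162/5⌋ + ⌊7162/11⌋ + ⌊7162/13⌋ − ⌊7162/15⌋ − ⌊7162/33⌋ − ⌊7162/39⌋ − ⌊7162/55⌋ − ⌊7162/65⌋ − ⌊7162/143⌋ + ⌊7162/165⌋ + ⌊7162/195⌋ + ⌊7162/429⌋ + ⌊7162/715⌋ − ⌊7162/2145⌋ = 2387 + 1432 + 651 + 550 − 477 − 217 − 183 − 130 − 110 − 50 + 43 + 36 + 16 + 10 − 3 = 3955
7162 − 3955 = 3207

3207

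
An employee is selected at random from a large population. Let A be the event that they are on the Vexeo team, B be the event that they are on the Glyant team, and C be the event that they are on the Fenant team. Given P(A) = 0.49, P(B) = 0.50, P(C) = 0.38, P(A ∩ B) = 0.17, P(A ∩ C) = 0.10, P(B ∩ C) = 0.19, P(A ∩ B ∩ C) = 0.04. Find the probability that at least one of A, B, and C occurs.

P(A ∪ B ∪ C) = 0.49 + 0.50 + 0.38 − 0.17 − 0.10 − 0.19 + 0.04 = 0.95

0.95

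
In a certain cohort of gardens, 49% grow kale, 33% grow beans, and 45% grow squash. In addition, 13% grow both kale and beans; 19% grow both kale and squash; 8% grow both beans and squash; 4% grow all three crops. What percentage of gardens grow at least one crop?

91%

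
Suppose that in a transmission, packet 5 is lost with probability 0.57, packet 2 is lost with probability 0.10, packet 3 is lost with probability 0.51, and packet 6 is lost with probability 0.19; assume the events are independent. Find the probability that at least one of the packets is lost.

0.8463997

P(none) = (1 − 0.57) × (1 − 0.10) × (1 − 0.51) × (1 − 0.19) = 0.43 × 0.90 × 0.49 × 0.81 = 0.1536003
P(at least one) = 1 − 0.1536003 = 0.8463997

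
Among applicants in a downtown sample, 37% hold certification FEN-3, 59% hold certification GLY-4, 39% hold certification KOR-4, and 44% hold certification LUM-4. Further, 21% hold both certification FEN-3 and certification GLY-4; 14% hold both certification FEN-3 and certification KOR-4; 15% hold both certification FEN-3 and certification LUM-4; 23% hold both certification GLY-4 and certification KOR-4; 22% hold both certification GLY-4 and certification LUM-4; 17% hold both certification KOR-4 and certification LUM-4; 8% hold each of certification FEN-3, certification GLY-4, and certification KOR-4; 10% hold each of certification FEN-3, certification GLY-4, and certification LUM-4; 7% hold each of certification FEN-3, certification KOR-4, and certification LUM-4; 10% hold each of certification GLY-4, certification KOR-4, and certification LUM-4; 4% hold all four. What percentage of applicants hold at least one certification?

98%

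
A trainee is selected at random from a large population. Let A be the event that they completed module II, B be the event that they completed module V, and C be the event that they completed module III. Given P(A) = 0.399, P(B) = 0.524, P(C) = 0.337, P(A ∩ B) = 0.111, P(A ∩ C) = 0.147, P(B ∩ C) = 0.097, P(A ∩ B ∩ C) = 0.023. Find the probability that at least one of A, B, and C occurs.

P(A ∪ B ∪ C) = 0.399 + 0.524 + 0.337 − 0.111 − 0.147 − 0.097 + 0.023 = 0.928

0.928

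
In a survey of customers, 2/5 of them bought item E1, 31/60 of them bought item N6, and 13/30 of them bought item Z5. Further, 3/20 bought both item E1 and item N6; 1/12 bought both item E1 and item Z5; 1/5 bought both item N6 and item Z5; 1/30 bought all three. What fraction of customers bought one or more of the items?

19/20

P(at least one) = 2/5 + 31/60 + 13/30 − 3/20 − 1/12 − 1/5 + 1/30 = 19/20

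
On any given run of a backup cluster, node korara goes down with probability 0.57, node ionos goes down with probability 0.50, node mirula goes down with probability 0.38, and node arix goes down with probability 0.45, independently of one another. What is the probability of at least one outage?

P(none) = (1 − 0.57) × (1 − 0.50) × (1 − 0.38) × (1 − 0.45) = 0.43 × 0.50 × 0.62 × 0.55 = 0.073315
P(at least one) = 1 − 0.073315 = 0.926685

0.926685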